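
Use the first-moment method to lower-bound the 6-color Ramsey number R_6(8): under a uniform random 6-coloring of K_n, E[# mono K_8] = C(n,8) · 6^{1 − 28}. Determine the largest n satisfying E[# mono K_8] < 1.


We need C(n, 8) · 6^{1 − 28} < 1, i.e. C(n, 8) < 6^{28 − 1} = 1023490369077469249536.
Check values of n near the boundary:
  n = 1589: C(1589, 8) = 990389025825605844438; 990389025825605844438 < 1023490369077469249536? YES
  n = 1590: C(1590, 8) = 995397314198933813310; 995397314198933813310 < 1023490369077469249536? YES
  n = 1591: C(1591, 8) = 1000427749141189953870; 1000427749141189953870 < 1023490369077469249536? YES
  n = 1592: C(1592, 8) = 1005480414540892933435; 1005480414540892933435 < 1023490369077469249536? YES
  n = 1593: C(1593, 8) = 1010555394551193970323; 1010555394551193970323 < 1023490369077469249536? YES
  n = 1594: C(1594, 8) = 1015652773590544255167; 1015652773590544255167 < 1023490369077469249536? YES
  n = 1595: C(1595, 8) = 1020772636343363633895; 1020772636343363633895 < 1023490369077469249536? YES
  n = 1596: C(1596, 8) = 1025915067760710553965; 1025915067760710553965 < 1023490369077469249536? NO
  n = 1597: C(1597, 8) = 1031080153060953275445; 1031080153060953275445 < 1023490369077469249536? NO
  n = 1598: C(1598, 8) = 1036267977730442348529; 1036267977730442348529 < 1023490369077469249536? NO
The largest n with C(n, 8) < 1023490369077469249536 is n = 1595 (where E[X] = 113419181815929292655/113721152119718805504 ≈ 0.9973446). Hence R_6(8) > 1595, i.e. R_6(8) ≥ 1596.

Largest n = 1595; hence R_6(8) > 1595.


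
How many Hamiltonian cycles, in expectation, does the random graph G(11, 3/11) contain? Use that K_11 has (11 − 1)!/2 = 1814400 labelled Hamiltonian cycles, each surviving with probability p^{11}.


K_11 has (11 − 1)!/2 = 1814400 labelled Hamiltonian cycles.
For each such Hamiltonian cycle H, let X_H = 1 if all 11 edges of H are present in G. Then P[X_H = 1] = p^{11} = (3/11)^{11} = 177147/285311670611.
By linearity of expectation: E[X] = Σ_H E[X_H] = 1814400 · p^{11} = 1814400 · 177147/285311670611 = 321415516800/285311670611.
Numerically: E[X] ≈ 1.1265.

E[X] = 1814400 · (3/11)^{11} = 321415516800/285311670611 ≈ 1.1265.


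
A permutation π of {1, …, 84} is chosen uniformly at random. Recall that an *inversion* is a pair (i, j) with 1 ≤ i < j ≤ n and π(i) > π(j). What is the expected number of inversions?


Write X = Σ X_I over the C(84, 2) = 3486 pairs i < j, with X_I the indicator of one inversion.
There are 3486 indicators.
For each fixed pair i < j, the values π(i) and π(j) are two distinct elements of {1, …, 84} in uniformly random order; by symmetry P[π(i) > π(j)] = 1/2.
By linearity: E[X] = 3486 · (1/2) = C(84, 2) · (1/2) = 3486/2 = 1743 ≈ 1743.00000.

E[X] = 1743 = 1743.00000.


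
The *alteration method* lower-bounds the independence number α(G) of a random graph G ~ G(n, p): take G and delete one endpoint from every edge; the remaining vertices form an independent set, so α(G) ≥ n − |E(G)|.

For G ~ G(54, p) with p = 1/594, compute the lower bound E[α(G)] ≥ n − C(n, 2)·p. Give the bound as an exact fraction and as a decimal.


E[|E(G)|] = C(54, 2)·p = 1431 · (1/594) = 53/22.
E[α(G)] ≥ n − E[|E(G)|] = 54 − 53/22 = 1135/22.
Numerically: ≈ 51.590909.
(This is only a lower bound; the true E[α(G)] may be larger.)

E[α(G)] ≥ 1135/22 ≈ 51.590909.


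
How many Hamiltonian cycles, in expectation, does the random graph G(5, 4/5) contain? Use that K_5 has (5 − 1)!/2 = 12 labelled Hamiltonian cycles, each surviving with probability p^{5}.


K_5 has (5 − 1)!/2 = 12 labelled Hamiltonian cycles.
For each such Hamiltonian cycle H, let X_H = 1 if all 5 edges of H are present in G. Then P[X_H = 1] = p^{5} = (4/5)^{5} = 1024/3125.
By linearity of expectation: E[X] = Σ_H E[X_H] = 12 · p^{5} = 12 · 1024/3125 = 12288/3125.
Numerically: E[X] ≈ 3.932.

E[X] = 12 · (4/5)^{5} = 12288/3125 ≈ 3.932.


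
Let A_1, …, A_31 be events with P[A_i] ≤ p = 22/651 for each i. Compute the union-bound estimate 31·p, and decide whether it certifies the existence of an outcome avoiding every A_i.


Union bound: P[∪_{i=1}^{31} A_i] ≤ Σ_i P[A_i] ≤ 31·p = 31·(22/651) = 22/21.
Numerically: 22/21 ≈ 1.0476190.
Is 22/21 < 1? NO.
Since the bound 22/21 is ≥ 1, the union bound is uninformative here; it does NOT by itself certify existence.

31·p = 22/21 ≈ 1.0476190; existence NOT certified by the union bound.


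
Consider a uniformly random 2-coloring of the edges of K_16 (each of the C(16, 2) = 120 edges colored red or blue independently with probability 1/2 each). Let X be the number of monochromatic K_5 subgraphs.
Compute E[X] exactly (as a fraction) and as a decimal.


Let X = Σ_S X_S over the C(16, 5) = 4368 subsets S of size 5, where X_S = 1 if the K_5 on S is monochromatic.
For a fixed S, the K_5 on S has C(5, 2) = 10 edges. P[all 10 edges red] = (1/2)^10, and likewise for blue, so P[monochromatic] = 2·(1/2)^10 = 2^{1 − 10} = 1/512.
Summing: E[X] = C(16, 5) · 2^{1 − 10} = 4368 · 1/512 = 273/32.
Numerically: E[X] ≈ 8.531.

E[X] = C(16,5)·2^(1−C(5,2)) = 273/32 ≈ 8.531.


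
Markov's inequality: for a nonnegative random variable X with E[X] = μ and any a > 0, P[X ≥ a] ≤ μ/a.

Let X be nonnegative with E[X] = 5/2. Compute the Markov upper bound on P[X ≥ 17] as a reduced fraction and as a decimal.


μ = E[X] = 5/2, a = 17.
Markov: P[X ≥ 17] ≤ μ/a = (5/2)/17 = 5/34.
Numerically: ≈ 0.147.
(Since a = 17 > μ = 2.500, the bound 5/34 is < 1 and informative.)

P[X ≥ 17] ≤ 5/34 ≈ 0.147.


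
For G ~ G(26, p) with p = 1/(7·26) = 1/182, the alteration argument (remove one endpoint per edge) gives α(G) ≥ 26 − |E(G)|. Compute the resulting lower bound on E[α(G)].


E[|E(G)|] = C(26, 2)·p = 325 · (1/182) = 25/14.
E[α(G)] ≥ n − E[|E(G)|] = 26 − 25/14 = 339/14.
Numerically: ≈ 24.2143.
(This is only a lower bound; the true E[α(G)] may be larger.)

E[α(G)] ≥ 339/14 ≈ 24.2143.


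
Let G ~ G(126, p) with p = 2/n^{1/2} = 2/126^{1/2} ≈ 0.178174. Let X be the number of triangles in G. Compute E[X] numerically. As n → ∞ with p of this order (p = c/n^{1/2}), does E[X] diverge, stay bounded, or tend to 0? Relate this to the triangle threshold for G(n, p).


Number of potential triangles: C(126, 3) = 325500.
Each occurs with probability p³ ≈ (0.178174)³ ≈ 5.65632258e-03.
By linearity: E[X] = C(126, 3)·p³ ≈ 325500 · 5.65632258e-03 ≈ 1841.133000.
Since α = 1/2 < 1, p = c/n^{1/2} ≫ 1/n is above the triangle threshold p ~ 1/n. Asymptotically E[X] ~ (c³/6)·n^{3(1−α)} = (2³/6)·n^{1.5} → ∞; triangles are abundant w.h.p.

E[X] ≈ 1841.133000; in regime p = Θ(1/n^{1/2}) E[X] diverges (above the triangle threshold p ~ 1/n).


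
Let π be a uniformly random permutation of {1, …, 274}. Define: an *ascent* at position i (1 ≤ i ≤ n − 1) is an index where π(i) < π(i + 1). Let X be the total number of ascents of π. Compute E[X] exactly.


Write X = Σ X_I over i = 1, …, 273, with X_I the indicator of one ascent.
There are 273 indicators.
For each fixed i, the pair (π(i), π(i+1)) is a uniformly random ordered pair of distinct values from {1, …, 274}; by symmetry P[π(i) < π(i+1)] = 1/2.
By linearity: E[X] = 273 · (1/2) = (274 − 1) · (1/2) = 273/2 ≈ 136.500000.

E[X] = 273/2 = 136.500000.


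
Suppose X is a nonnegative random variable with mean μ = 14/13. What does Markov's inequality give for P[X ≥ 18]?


μ = E[X] = 14/13, a = 18.
Markov: P[X ≥ 18] ≤ μ/a = (14/13)/18 = 7/117.
Numerically: ≈ 0.05983.
(Since a = 18 > μ = 1.07692, the bound 7/117 is < 1 and informative.)

P[X ≥ 18] ≤ 7/117 ≈ 0.05983.


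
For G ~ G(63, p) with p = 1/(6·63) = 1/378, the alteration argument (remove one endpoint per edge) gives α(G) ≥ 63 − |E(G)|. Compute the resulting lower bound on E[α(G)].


E[|E(G)|] = C(63, 2)·p = 1953 · (1/378) = 31/6.
E[α(G)] ≥ n − E[|E(G)|] = 63 − 31/6 = 347/6.
Numerically: ≈ 57.833333.
(This is only a lower bound; the true E[α(G)] may be larger.)

E[α(G)] ≥ 347/6 ≈ 57.833333.


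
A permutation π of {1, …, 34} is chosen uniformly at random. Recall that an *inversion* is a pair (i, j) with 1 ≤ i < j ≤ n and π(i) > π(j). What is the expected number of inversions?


Write X = Σ X_I over the C(34, 2) = 561 pairs i < j, with X_I the indicator of one inversion.
There are 561 indicators.
For each fixed pair i < j, the values π(i) and π(j) are two distinct elements of {1, …, 34} in uniformly random order; by symmetry P[π(i) > π(j)] = 1/2.
By linearity: E[X] = 561 · (1/2) = C(34, 2) · (1/2) = 561/2 = 561/2 ≈ 280.500.

E[X] = 561/2 = 280.500.


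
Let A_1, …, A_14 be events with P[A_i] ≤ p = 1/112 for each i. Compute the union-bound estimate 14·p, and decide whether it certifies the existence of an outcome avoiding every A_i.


Union bound: P[∪_{i=1}^{14} A_i] ≤ Σ_i P[A_i] ≤ 14·p = 14·(1/112) = 1/8.
Numerically: 1/8 ≈ 0.1250000.
Is 1/8 < 1? YES.
Since P[∪ A_i] ≤ 1/8 < 1, the complement has P[∩ A_i^c] ≥ 1 − 1/8 = 7/8 > 0, so some outcome avoids every A_i.

14·p = 1/8 ≈ 0.1250000; existence CERTIFIED by the union bound.


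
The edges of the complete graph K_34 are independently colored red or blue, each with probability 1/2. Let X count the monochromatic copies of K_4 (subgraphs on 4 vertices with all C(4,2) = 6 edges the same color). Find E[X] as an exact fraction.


Let X = Σ_S X_S over the C(34, 4) = 46376 subsets S of size 4, where X_S = 1 if the K_4 on S is monochromatic.
For a fixed S, the K_4 on S has C(4, 2) = 6 edges. P[all 6 edges red] = (1/2)^6, and likewise for blue, so P[monochromatic] = 2·(1/2)^6 = 2^{1 − 6} = 1/32.
By linearity of expectation: E[X] = C(34, 4) · 2^{1 − 6} = 46376 · 1/32 = 5797/4.
Numerically: E[X] ≈ 1449.250000.

E[X] = C(34,4)·2^(1−C(4,2)) = 5797/4 ≈ 1449.250000.


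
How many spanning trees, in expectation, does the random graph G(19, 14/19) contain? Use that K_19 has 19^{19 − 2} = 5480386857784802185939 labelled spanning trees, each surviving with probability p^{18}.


K_19 has 19^{19 − 2} = 5480386857784802185939 labelled spanning trees.
For each such spanning tree H, let X_H = 1 if all 18 edges of H are present in G. Then P[X_H = 1] = p^{18} = (14/19)^{18} = 426878854210636742656/104127350297911241532841.
Summing the indicators: E[X] = Σ_H E[X_H] = 5480386857784802185939 · p^{18} = 5480386857784802185939 · 426878854210636742656/104127350297911241532841 = 426878854210636742656/19.
Numerically: E[X] ≈ 2.25e+19.

E[X] = 5480386857784802185939 · (14/19)^{18} = 426878854210636742656/19 ≈ 2.25e+19.


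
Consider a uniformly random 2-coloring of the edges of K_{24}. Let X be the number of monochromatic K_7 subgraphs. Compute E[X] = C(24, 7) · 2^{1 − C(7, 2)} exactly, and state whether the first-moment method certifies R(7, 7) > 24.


E[X] = C(24, 7) · 2^{1 − 21} = 346104 · 2^{−20} = 346104/1048576.
As a reduced fraction: E[X] = 43263/131072 ≈ 0.330.
Is E[X] < 1? YES.
Since E[X] < 1, there exists a 2-coloring of K_{24} with no monochromatic K_7; hence R(7, 7) > 24.

E[X] = 43263/131072 ≈ 0.330; E[X] < 1, so R(7, 7) > 24.


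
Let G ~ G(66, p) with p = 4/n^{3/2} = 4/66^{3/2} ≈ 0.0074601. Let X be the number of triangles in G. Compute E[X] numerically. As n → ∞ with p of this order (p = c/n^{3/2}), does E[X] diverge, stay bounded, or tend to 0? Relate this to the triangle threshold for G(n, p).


Number of potential triangles: C(66, 3) = 45760.
Each occurs with probability p³ ≈ (0.0074601)³ ≈ 4.1517602e-07.
By linearity: E[X] = C(66, 3)·p³ ≈ 45760 · 4.1517602e-07 ≈ 0.01900.
Since α = 3/2 > 1, p = c/n^{3/2} = o(1/n) is below the triangle threshold p ~ 1/n. Asymptotically E[X] ~ (c³/6)·n^{3(1−α)} = (4³/6)·n^{-1.5} → 0, so by Markov's inequality G has no triangles w.h.p.

E[X] ≈ 0.01900; in regime p = Θ(1/n^{3/2}) E[X] tends to 0 (below the triangle threshold p ~ 1/n).


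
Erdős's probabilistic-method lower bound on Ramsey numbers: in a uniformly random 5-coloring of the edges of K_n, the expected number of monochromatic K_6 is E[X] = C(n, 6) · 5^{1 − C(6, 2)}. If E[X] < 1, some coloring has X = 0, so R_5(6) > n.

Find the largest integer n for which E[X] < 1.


We need C(n, 6) · 5^{1 − 15} < 1, i.e. C(n, 6) < 5^{15 − 1} = 6103515625.
Check values of n near the boundary:
  n = 129: C(129, 6) = 5688177600; 5688177600 < 6103515625? YES
  n = 130: C(130, 6) = 5963412000; 5963412000 < 6103515625? YES
  n = 131: C(131, 6) = 6249655776; 6249655776 < 6103515625? NO
  n = 132: C(132, 6) = 6547258432; 6547258432 < 6103515625? NO
  n = 133: C(133, 6) = 6856577728; 6856577728 < 6103515625? NO
The largest n with C(n, 6) < 6103515625 is n = 130 (where E[X] = 47707296/48828125 ≈ 0.977). Hence R_5(6) > 130, i.e. R_5(6) ≥ 131.

Largest n = 130; hence R_5(6) > 130.


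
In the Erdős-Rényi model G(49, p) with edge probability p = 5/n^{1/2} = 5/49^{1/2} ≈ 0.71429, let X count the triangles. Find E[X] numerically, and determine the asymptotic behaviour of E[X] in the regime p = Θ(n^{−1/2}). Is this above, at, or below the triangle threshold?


Number of potential triangles: C(49, 3) = 18424.
Each occurs with probability p³ ≈ (0.71429)³ ≈ 3.6443149e-01.
By linearity: E[X] = C(49, 3)·p³ ≈ 18424 · 3.6443149e-01 ≈ 6714.28571.
Since α = 1/2 < 1, p = c/n^{1/2} ≫ 1/n is above the triangle threshold p ~ 1/n. Asymptotically E[X] ~ (c³/6)·n^{3(1−α)} = (5³/6)·n^{1.5} → ∞; triangles are abundant w.h.p.

E[X] ≈ 6714.28571; in regime p = Θ(1/n^{1/2}) E[X] diverges (above the triangle threshold p ~ 1/n).


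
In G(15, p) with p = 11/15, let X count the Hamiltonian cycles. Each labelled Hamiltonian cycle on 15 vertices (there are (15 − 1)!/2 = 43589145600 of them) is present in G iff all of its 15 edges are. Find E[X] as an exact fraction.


K_15 has (15 − 1)!/2 = 43589145600 labelled Hamiltonian cycles.
For each such Hamiltonian cycle H, let X_H = 1 if all 15 edges of H are present in G. Then P[X_H = 1] = p^{15} = (11/15)^{15} = 4177248169415651/437893890380859375.
By linearity of expectation: E[X] = Σ_H E[X_H] = 43589145600 · p^{15} = 43589145600 · 4177248169415651/437893890380859375 = 29972457393249757754368/72081298828125.
Numerically: E[X] ≈ 4.1581e+08.

E[X] = 43589145600 · (11/15)^{15} = 29972457393249757754368/72081298828125 ≈ 4.1581e+08.


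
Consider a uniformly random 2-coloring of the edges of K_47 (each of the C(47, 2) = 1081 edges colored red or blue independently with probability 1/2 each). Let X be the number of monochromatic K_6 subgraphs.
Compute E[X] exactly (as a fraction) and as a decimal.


Let X = Σ_S X_S over the C(47, 6) = 10737573 subsets S of size 6, where X_S = 1 if the K_6 on S is monochromatic.
For a fixed S, the K_6 on S has C(6, 2) = 15 edges. P[all 15 edges red] = (1/2)^15, and likewise for blue, so P[monochromatic] = 2·(1/2)^15 = 2^{1 − 15} = 1/16384.
Summing: E[X] = C(47, 6) · 2^{1 − 15} = 10737573 · 1/16384 = 10737573/16384.
Numerically: E[X] ≈ 655.369.

E[X] = C(47,6)·2^(1−C(6,2)) = 10737573/16384 ≈ 655.369.


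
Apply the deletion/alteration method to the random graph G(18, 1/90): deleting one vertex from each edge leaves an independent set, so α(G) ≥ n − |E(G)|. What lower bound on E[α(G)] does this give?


E[|E(G)|] = C(18, 2)·p = 153 · (1/90) = 17/10.
E[α(G)] ≥ n − E[|E(G)|] = 18 − 17/10 = 163/10.
Numerically: ≈ 16.30000.
(This is only a lower bound; the true E[α(G)] may be larger.)

E[α(G)] ≥ 163/10 ≈ 16.30000.


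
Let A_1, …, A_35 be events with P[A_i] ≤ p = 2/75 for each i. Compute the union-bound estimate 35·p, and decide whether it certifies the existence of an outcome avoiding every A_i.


Union bound: P[∪_{i=1}^{35} A_i] ≤ Σ_i P[A_i] ≤ 35·p = 35·(2/75) = 14/15.
Numerically: 14/15 ≈ 0.933333.
Is 14/15 < 1? YES.
Since P[∪ A_i] ≤ 14/15 < 1, the complement has P[∩ A_i^c] ≥ 1 − 14/15 = 1/15 > 0, so some outcome avoids every A_i.

35·p = 14/15 ≈ 0.933333; existence CERTIFIED by the union bound.


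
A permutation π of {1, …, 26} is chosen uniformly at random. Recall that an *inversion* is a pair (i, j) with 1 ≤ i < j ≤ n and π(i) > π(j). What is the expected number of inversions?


Write X = Σ X_I over the C(26, 2) = 325 pairs i < j, with X_I the indicator of one inversion.
There are 325 indicators.
For each fixed pair i < j, the values π(i) and π(j) are two distinct elements of {1, …, 26} in uniformly random order; by symmetry P[π(i) > π(j)] = 1/2.
By linearity: E[X] = 325 · (1/2) = C(26, 2) · (1/2) = 325/2 = 325/2 ≈ 162.500.

E[X] = 325/2 = 162.500.


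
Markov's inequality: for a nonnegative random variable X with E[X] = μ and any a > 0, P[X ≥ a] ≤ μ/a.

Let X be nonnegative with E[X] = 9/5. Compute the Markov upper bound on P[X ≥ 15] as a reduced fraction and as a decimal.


μ = E[X] = 9/5, a = 15.
Markov: P[X ≥ 15] ≤ μ/a = (9/5)/15 = 3/25.
Numerically: ≈ 0.120.
(Since a = 15 > μ = 1.800, the bound 3/25 is < 1 and informative.)

P[X ≥ 15] ≤ 3/25 ≈ 0.120.


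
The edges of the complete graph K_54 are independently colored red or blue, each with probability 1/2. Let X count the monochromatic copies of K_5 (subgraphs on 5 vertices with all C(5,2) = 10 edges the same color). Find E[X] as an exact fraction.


Let X = Σ_S X_S over the C(54, 5) = 3162510 subsets S of size 5, where X_S = 1 if the K_5 on S is monochromatic.
For a fixed S, the K_5 on S has C(5, 2) = 10 edges. P[all 10 edges red] = (1/2)^10, and likewise for blue, so P[monochromatic] = 2·(1/2)^10 = 2^{1 − 10} = 1/512.
Summing: E[X] = C(54, 5) · 2^{1 − 10} = 3162510 · 1/512 = 1581255/256.
Numerically: E[X] ≈ 6176.77734.

E[X] = C(54,5)·2^(1−C(5,2)) = 1581255/256 ≈ 6176.77734.


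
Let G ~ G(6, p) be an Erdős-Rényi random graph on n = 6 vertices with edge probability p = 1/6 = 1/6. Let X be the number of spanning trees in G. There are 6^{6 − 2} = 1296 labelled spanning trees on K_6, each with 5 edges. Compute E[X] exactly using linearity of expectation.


K_6 has 6^{6 − 2} = 1296 labelled spanning trees.
For each such spanning tree H, let X_H = 1 if all 5 edges of H are present in G. Then P[X_H = 1] = p^{5} = (1/6)^{5} = 1/7776.
By linearity of expectation: E[X] = Σ_H E[X_H] = 1296 · p^{5} = 1296 · 1/7776 = 1/6.
Numerically: E[X] ≈ 0.167.

E[X] = 1296 · (1/6)^{5} = 1/6 ≈ 0.167.


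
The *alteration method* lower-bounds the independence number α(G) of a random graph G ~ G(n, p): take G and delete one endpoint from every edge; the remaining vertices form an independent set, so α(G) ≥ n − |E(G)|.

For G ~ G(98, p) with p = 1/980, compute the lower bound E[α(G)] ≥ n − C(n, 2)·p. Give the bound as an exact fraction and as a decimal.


E[|E(G)|] = C(98, 2)·p = 4753 · (1/980) = 97/20.
E[α(G)] ≥ n − E[|E(G)|] = 98 − 97/20 = 1863/20.
Numerically: ≈ 93.150.
(This is only a lower bound; the true E[α(G)] may be larger.)

E[α(G)] ≥ 1863/20 ≈ 93.150.


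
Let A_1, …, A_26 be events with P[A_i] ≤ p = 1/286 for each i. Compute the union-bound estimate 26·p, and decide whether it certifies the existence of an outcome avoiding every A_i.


Union bound: P[∪_{i=1}^{26} A_i] ≤ Σ_i P[A_i] ≤ 26·p = 26·(1/286) = 1/11.
Numerically: 1/11 ≈ 0.0909.
Is 1/11 < 1? YES.
Since P[∪ A_i] ≤ 1/11 < 1, the complement has P[∩ A_i^c] ≥ 1 − 1/11 = 10/11 > 0, so some outcome avoids every A_i.

26·p = 1/11 ≈ 0.0909; existence CERTIFIED by the union bound.


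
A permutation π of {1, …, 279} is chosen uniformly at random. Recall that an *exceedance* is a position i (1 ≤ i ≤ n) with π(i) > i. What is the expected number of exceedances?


Write X = Σ_{i=1}^{279} X_i, where X_i = 1_{π(i) > i}.
For each fixed i, π(i) is uniform over {1, …, 279} (marginal of a uniform permutation), so P[π(i) > i] = (n − i)/n. Summing: Σ_{i=1}^{279} (n − i)/n = (0 + 1 + … + 278)/279 = 279(279 − 1)/(2·279) = (279 − 1)/2.
Hence E[X] = Σ_{i=1}^{279} (279 − i)/279 = 139 ≈ 139.00000.

E[X] = 139 = 139.00000.


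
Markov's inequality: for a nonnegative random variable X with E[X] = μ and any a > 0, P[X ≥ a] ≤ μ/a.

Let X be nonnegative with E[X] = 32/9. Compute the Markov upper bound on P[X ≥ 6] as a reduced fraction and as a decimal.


μ = E[X] = 32/9, a = 6.
Markov: P[X ≥ 6] ≤ μ/a = (32/9)/6 = 16/27.
Numerically: ≈ 0.5926.
(Since a = 6 > μ = 3.5556, the bound 16/27 is < 1 and informative.)

P[X ≥ 6] ≤ 16/27 ≈ 0.5926.


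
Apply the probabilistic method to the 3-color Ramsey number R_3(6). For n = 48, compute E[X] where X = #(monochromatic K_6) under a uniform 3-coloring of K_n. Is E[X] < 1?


E[X] = C(48, 6) · 3^{1 − 15} = 12271512 · 3^{−14} = 12271512/4782969.
As a reduced fraction: E[X] = 4090504/1594323 ≈ 2.5657.
Is E[X] < 1? NO.
Since E[X] ≥ 1, the first-moment bound is inconclusive at n = 48; it does NOT by itself certify R_3(6) > 48.

E[X] = 4090504/1594323 ≈ 2.5657; E[X] ≥ 1; first-moment method inconclusive here.


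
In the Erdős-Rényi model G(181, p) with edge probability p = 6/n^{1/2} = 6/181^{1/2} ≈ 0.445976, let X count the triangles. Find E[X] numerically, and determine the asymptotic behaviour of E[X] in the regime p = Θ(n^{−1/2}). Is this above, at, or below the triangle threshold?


Number of potential triangles: C(181, 3) = 971970.
Each occurs with probability p³ ≈ (0.445976)³ ≈ 8.87025059e-02.
By linearity: E[X] = C(181, 3)·p³ ≈ 971970 · 8.87025059e-02 ≈ 86216.174612.
Since α = 1/2 < 1, p = c/n^{1/2} ≫ 1/n is above the triangle threshold p ~ 1/n. Asymptotically E[X] ~ (c³/6)·n^{3(1−α)} = (6³/6)·n^{1.5} → ∞; triangles are abundant w.h.p.

E[X] ≈ 86216.174612; in regime p = Θ(1/n^{1/2}) E[X] diverges (above the triangle threshold p ~ 1/n).


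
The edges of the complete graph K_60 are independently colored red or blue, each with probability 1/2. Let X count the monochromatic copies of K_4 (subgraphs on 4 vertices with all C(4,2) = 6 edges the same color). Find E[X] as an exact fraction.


Let X = Σ_S X_S over the C(60, 4) = 487635 subsets S of size 4, where X_S = 1 if the K_4 on S is monochromatic.
For a fixed S, the K_4 on S has C(4, 2) = 6 edges. P[all 6 edges red] = (1/2)^6, and likewise for blue, so P[monochromatic] = 2·(1/2)^6 = 2^{1 − 6} = 1/32.
Summing: E[X] = C(60, 4) · 2^{1 − 6} = 487635 · 1/32 = 487635/32.
Numerically: E[X] ≈ 15238.593750.

E[X] = C(60,4)·2^(1−C(4,2)) = 487635/32 ≈ 15238.593750.


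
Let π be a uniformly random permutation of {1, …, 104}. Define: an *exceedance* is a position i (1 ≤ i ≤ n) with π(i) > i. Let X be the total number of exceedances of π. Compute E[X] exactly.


Write X = Σ_{i=1}^{104} X_i, where X_i = 1_{π(i) > i}.
For each fixed i, π(i) is uniform over {1, …, 104} (marginal of a uniform permutation), so P[π(i) > i] = (n − i)/n. Summing: Σ_{i=1}^{104} (n − i)/n = (0 + 1 + … + 103)/104 = 104(104 − 1)/(2·104) = (104 − 1)/2.
Hence E[X] = Σ_{i=1}^{104} (104 − i)/104 = 103/2 ≈ 51.500000.

E[X] = 103/2 = 51.500000.


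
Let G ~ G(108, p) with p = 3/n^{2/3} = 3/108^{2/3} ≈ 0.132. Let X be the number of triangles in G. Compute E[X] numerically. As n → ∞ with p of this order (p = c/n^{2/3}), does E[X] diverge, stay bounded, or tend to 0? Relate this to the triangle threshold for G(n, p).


Number of potential triangles: C(108, 3) = 204156.
Each occurs with probability p³ ≈ (0.132)³ ≈ 2.31481e-03.
By linearity: E[X] = C(108, 3)·p³ ≈ 204156 · 2.31481e-03 ≈ 472.583.
Since α = 2/3 < 1, p = c/n^{2/3} ≫ 1/n is above the triangle threshold p ~ 1/n. Asymptotically E[X] ~ (c³/6)·n^{3(1−α)} = (3³/6)·n^{1} → ∞; triangles are abundant w.h.p.

E[X] ≈ 472.583; in regime p = Θ(1/n^{2/3}) E[X] diverges (above the triangle threshold p ~ 1/n).


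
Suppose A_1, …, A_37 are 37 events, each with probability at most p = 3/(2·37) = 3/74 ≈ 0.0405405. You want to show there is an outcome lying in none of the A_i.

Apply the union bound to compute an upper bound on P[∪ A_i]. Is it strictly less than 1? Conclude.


Union bound: P[∪_{i=1}^{37} A_i] ≤ Σ_i P[A_i] ≤ 37·p = 37·(3/74) = 3/2.
Numerically: 3/2 ≈ 1.5000000.
Is 3/2 < 1? NO.
Since the bound 3/2 is ≥ 1, the union bound is uninformative here; it does NOT by itself certify existence.

37·p = 3/2 ≈ 1.5000000; existence NOT certified by the union bound.


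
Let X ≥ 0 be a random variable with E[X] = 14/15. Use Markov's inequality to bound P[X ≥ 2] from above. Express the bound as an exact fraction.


μ = E[X] = 14/15, a = 2.
Markov: P[X ≥ 2] ≤ μ/a = (14/15)/2 = 7/15.
Numerically: ≈ 0.46667.
(Since a = 2 > μ = 0.93333, the bound 7/15 is < 1 and informative.)

P[X ≥ 2] ≤ 7/15 ≈ 0.46667.


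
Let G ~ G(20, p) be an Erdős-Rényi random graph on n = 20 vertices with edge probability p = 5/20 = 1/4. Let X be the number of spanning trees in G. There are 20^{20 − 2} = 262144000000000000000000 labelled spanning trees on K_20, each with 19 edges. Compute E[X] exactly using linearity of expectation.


K_20 has 20^{20 − 2} = 262144000000000000000000 labelled spanning trees.
For each such spanning tree H, let X_H = 1 if all 19 edges of H are present in G. Then P[X_H = 1] = p^{19} = (1/4)^{19} = 1/274877906944.
Summing the indicators: E[X] = Σ_H E[X_H] = 262144000000000000000000 · p^{19} = 262144000000000000000000 · 1/274877906944 = 3814697265625/4.
Numerically: E[X] ≈ 9.537e+11.

E[X] = 262144000000000000000000 · (1/4)^{19} = 3814697265625/4 ≈ 9.537e+11.


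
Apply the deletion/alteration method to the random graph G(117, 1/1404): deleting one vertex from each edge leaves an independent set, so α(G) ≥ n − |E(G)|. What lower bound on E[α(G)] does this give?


E[|E(G)|] = C(117, 2)·p = 6786 · (1/1404) = 29/6.
E[α(G)] ≥ n − E[|E(G)|] = 117 − 29/6 = 673/6.
Numerically: ≈ 112.16667.
(This is only a lower bound; the true E[α(G)] may be larger.)

E[α(G)] ≥ 673/6 ≈ 112.16667.


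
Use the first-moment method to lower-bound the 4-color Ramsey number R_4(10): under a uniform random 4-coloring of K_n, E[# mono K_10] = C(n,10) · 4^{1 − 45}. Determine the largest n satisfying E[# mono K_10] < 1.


We need C(n, 10) · 4^{1 − 45} < 1, i.e. C(n, 10) < 4^{45 − 1} = 309485009821345068724781056.
Check values of n near the boundary:
  n = 2020: C(2020, 10) = 304832018578739931133653656; 304832018578739931133653656 < 309485009821345068724781056? YES
  n = 2021: C(2021, 10) = 306347841644770462864800616; 306347841644770462864800616 < 309485009821345068724781056? YES
  n = 2022: C(2022, 10) = 307870445231474093395937796; 307870445231474093395937796 < 309485009821345068724781056? YES
  n = 2023: C(2023, 10) = 309399856285778485315440716; 309399856285778485315440716 < 309485009821345068724781056? YES
  n = 2024: C(2024, 10) = 310936101848269937576192656; 310936101848269937576192656 < 309485009821345068724781056? NO
The largest n with C(n, 10) < 309485009821345068724781056 is n = 2023 (where E[X] = 77349964071444621328860179/77371252455336267181195264 ≈ 0.9997249). Hence R_4(10) > 2023, i.e. R_4(10) ≥ 2024.

Largest n = 2023; hence R_4(10) > 2023.


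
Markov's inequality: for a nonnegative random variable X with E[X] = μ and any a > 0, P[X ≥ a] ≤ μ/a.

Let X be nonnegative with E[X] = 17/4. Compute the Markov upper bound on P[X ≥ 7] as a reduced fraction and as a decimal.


μ = E[X] = 17/4, a = 7.
Markov: P[X ≥ 7] ≤ μ/a = (17/4)/7 = 17/28.
Numerically: ≈ 0.60714.
(Since a = 7 > μ = 4.25000, the bound 17/28 is < 1 and informative.)

P[X ≥ 7] ≤ 17/28 ≈ 0.60714.


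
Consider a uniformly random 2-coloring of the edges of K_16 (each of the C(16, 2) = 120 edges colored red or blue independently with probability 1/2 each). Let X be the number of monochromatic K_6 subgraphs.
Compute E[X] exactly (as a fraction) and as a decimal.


Let X = Σ_S X_S over the C(16, 6) = 8008 subsets S of size 6, where X_S = 1 if the K_6 on S is monochromatic.
For a fixed S, the K_6 on S has C(6, 2) = 15 edges. P[all 15 edges red] = (1/2)^15, and likewise for blue, so P[monochromatic] = 2·(1/2)^15 = 2^{1 − 15} = 1/16384.
By linearity: E[X] = C(16, 6) · 2^{1 − 15} = 8008 · 1/16384 = 1001/2048.
Numerically: E[X] ≈ 0.488770.

E[X] = C(16,6)·2^(1−C(6,2)) = 1001/2048 ≈ 0.488770.


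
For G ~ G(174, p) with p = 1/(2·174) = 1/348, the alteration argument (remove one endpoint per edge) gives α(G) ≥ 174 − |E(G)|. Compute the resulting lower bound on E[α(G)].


E[|E(G)|] = C(174, 2)·p = 15051 · (1/348) = 173/4.
E[α(G)] ≥ n − E[|E(G)|] = 174 − 173/4 = 523/4.
Numerically: ≈ 130.7500.
(This is only a lower bound; the true E[α(G)] may be larger.)

E[α(G)] ≥ 523/4 ≈ 130.7500.


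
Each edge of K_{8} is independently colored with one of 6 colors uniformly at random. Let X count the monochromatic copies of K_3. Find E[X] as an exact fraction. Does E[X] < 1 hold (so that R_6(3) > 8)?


E[X] = C(8, 3) · 6^{1 − 3} = 56 · 6^{−2} = 56/36.
As a reduced fraction: E[X] = 14/9 ≈ 1.555556.
Is E[X] < 1? NO.
Since E[X] ≥ 1, the first-moment bound is inconclusive at n = 8; it does NOT by itself certify R_6(3) > 8.

E[X] = 14/9 ≈ 1.555556; E[X] ≥ 1; first-moment method inconclusive here.


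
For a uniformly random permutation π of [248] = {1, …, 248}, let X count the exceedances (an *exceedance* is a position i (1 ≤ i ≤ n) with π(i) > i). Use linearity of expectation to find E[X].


Write X = Σ_{i=1}^{248} X_i, where X_i = 1_{π(i) > i}.
For each fixed i, π(i) is uniform over {1, …, 248} (marginal of a uniform permutation), so P[π(i) > i] = (n − i)/n. Summing: Σ_{i=1}^{248} (n − i)/n = (0 + 1 + … + 247)/248 = 248(248 − 1)/(2·248) = (248 − 1)/2.
Hence E[X] = Σ_{i=1}^{248} (248 − i)/248 = 247/2 ≈ 123.50000.

E[X] = 247/2 = 123.50000.


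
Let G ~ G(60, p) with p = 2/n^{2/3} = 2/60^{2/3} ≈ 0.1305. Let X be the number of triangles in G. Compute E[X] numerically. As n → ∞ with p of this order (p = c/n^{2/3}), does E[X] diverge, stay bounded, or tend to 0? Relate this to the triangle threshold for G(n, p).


Number of potential triangles: C(60, 3) = 34220.
Each occurs with probability p³ ≈ (0.1305)³ ≈ 2.222222e-03.
By linearity: E[X] = C(60, 3)·p³ ≈ 34220 · 2.222222e-03 ≈ 76.0444.
Since α = 2/3 < 1, p = c/n^{2/3} ≫ 1/n is above the triangle threshold p ~ 1/n. Asymptotically E[X] ~ (c³/6)·n^{3(1−α)} = (2³/6)·n^{1} → ∞; triangles are abundant w.h.p.

E[X] ≈ 76.0444; in regime p = Θ(1/n^{2/3}) E[X] diverges (above the triangle threshold p ~ 1/n).


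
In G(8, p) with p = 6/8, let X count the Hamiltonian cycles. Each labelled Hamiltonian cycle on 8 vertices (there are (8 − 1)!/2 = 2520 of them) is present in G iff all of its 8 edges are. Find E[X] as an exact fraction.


K_8 has (8 − 1)!/2 = 2520 labelled Hamiltonian cycles.
For each such Hamiltonian cycle H, let X_H = 1 if all 8 edges of H are present in G. Then P[X_H = 1] = p^{8} = (3/4)^{8} = 6561/65536.
By linearity of expectation: E[X] = Σ_H E[X_H] = 2520 · p^{8} = 2520 · 6561/65536 = 2066715/8192.
Numerically: E[X] ≈ 252.28.

E[X] = 2520 · (3/4)^{8} = 2066715/8192 ≈ 252.28.


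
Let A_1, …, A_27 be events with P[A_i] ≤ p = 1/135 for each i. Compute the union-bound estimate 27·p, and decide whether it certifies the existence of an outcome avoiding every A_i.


Union bound: P[∪_{i=1}^{27} A_i] ≤ Σ_i P[A_i] ≤ 27·p = 27·(1/135) = 1/5.
Numerically: 1/5 ≈ 0.2000000.
Is 1/5 < 1? YES.
Since P[∪ A_i] ≤ 1/5 < 1, the complement has P[∩ A_i^c] ≥ 1 − 1/5 = 4/5 > 0, so some outcome avoids every A_i.

27·p = 1/5 ≈ 0.2000000; existence CERTIFIED by the union bound.


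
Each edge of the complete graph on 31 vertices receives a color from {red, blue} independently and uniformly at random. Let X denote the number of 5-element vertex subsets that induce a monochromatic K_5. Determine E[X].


Let X = Σ_S X_S over the C(31, 5) = 169911 subsets S of size 5, where X_S = 1 if the K_5 on S is monochromatic.
For a fixed S, the K_5 on S has C(5, 2) = 10 edges. P[all 10 edges red] = (1/2)^10, and likewise for blue, so P[monochromatic] = 2·(1/2)^10 = 2^{1 − 10} = 1/512.
By linearity of expectation: E[X] = C(31, 5) · 2^{1 − 10} = 169911 · 1/512 = 169911/512.
Numerically: E[X] ≈ 331.85742.

E[X] = C(31,5)·2^(1−C(5,2)) = 169911/512 ≈ 331.85742.


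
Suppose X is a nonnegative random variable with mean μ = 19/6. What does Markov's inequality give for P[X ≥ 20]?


μ = E[X] = 19/6, a = 20.
Markov: P[X ≥ 20] ≤ μ/a = (19/6)/20 = 19/120.
Numerically: ≈ 0.158333.
(Since a = 20 > μ = 3.166667, the bound 19/120 is < 1 and informative.)

P[X ≥ 20] ≤ 19/120 ≈ 0.158333.


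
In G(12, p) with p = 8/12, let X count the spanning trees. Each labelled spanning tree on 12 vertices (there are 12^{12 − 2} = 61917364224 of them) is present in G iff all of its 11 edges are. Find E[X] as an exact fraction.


K_12 has 12^{12 − 2} = 61917364224 labelled spanning trees.
For each such spanning tree H, let X_H = 1 if all 11 edges of H are present in G. Then P[X_H = 1] = p^{11} = (2/3)^{11} = 2048/177147.
By linearity of expectation: E[X] = Σ_H E[X_H] = 61917364224 · p^{11} = 61917364224 · 2048/177147 = 2147483648/3.
Numerically: E[X] ≈ 7.158e+08.

E[X] = 61917364224 · (2/3)^{11} = 2147483648/3 ≈ 7.158e+08.


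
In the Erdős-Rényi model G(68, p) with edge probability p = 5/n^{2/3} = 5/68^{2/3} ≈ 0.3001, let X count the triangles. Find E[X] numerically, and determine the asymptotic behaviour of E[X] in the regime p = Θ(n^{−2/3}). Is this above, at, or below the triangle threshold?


Number of potential triangles: C(68, 3) = 50116.
Each occurs with probability p³ ≈ (0.3001)³ ≈ 2.703287e-02.
By linearity: E[X] = C(68, 3)·p³ ≈ 50116 · 2.703287e-02 ≈ 1354.7794.
Since α = 2/3 < 1, p = c/n^{2/3} ≫ 1/n is above the triangle threshold p ~ 1/n. Asymptotically E[X] ~ (c³/6)·n^{3(1−α)} = (5³/6)·n^{1} → ∞; triangles are abundant w.h.p.

E[X] ≈ 1354.7794; in regime p = Θ(1/n^{2/3}) E[X] diverges (above the triangle threshold p ~ 1/n).


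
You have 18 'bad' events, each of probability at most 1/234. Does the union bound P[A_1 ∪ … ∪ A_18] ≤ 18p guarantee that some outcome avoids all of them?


Union bound: P[∪_{i=1}^{18} A_i] ≤ Σ_i P[A_i] ≤ 18·p = 18·(1/234) = 1/13.
Numerically: 1/13 ≈ 0.07692.
Is 1/13 < 1? YES.
Since P[∪ A_i] ≤ 1/13 < 1, the complement has P[∩ A_i^c] ≥ 1 − 1/13 = 12/13 > 0, so some outcome avoids every A_i.

18·p = 1/13 ≈ 0.07692; existence CERTIFIED by the union bound.


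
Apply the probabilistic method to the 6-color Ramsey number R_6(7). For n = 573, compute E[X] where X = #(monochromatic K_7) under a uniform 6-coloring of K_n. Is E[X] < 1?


E[X] = C(573, 7) · 6^{1 − 21} = 3878597732564412 · 6^{−20} = 3878597732564412/3656158440062976.
As a reduced fraction: E[X] = 11970980656063/11284439629824 ≈ 1.060840.
Is E[X] < 1? NO.
Since E[X] ≥ 1, the first-moment bound is inconclusive at n = 573; it does NOT by itself certify R_6(7) > 573.

E[X] = 11970980656063/11284439629824 ≈ 1.060840; E[X] ≥ 1; first-moment method inconclusive here.


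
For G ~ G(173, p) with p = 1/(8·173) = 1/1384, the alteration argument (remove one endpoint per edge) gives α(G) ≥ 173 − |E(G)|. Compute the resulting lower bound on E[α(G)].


E[|E(G)|] = C(173, 2)·p = 14878 · (1/1384) = 43/4.
E[α(G)] ≥ n − E[|E(G)|] = 173 − 43/4 = 649/4.
Numerically: ≈ 162.2500.
(This is only a lower bound; the true E[α(G)] may be larger.)

E[α(G)] ≥ 649/4 ≈ 162.2500.


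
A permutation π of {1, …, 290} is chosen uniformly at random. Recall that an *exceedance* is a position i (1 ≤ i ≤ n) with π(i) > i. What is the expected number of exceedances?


Write X = Σ_{i=1}^{290} X_i, where X_i = 1_{π(i) > i}.
For each fixed i, π(i) is uniform over {1, …, 290} (marginal of a uniform permutation), so P[π(i) > i] = (n − i)/n. Summing: Σ_{i=1}^{290} (n − i)/n = (0 + 1 + … + 289)/290 = 290(290 − 1)/(2·290) = (290 − 1)/2.
Hence E[X] = Σ_{i=1}^{290} (290 − i)/290 = 289/2 ≈ 144.500.

E[X] = 289/2 = 144.500.


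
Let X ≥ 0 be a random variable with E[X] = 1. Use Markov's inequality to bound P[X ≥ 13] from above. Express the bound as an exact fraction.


μ = E[X] = 1, a = 13.
Markov: P[X ≥ 13] ≤ μ/a = (1)/13 = 1/13.
Numerically: ≈ 0.0769.
(Since a = 13 > μ = 1.0000, the bound 1/13 is < 1 and informative.)

P[X ≥ 13] ≤ 1/13 ≈ 0.0769.


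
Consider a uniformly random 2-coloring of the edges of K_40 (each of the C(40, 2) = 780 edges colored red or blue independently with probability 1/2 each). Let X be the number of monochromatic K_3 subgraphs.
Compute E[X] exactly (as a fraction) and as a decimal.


Let X = Σ_S X_S over the C(40, 3) = 9880 subsets S of size 3, where X_S = 1 if the K_3 on S is monochromatic.
For a fixed S, the K_3 on S has C(3, 2) = 3 edges. P[all 3 edges red] = (1/2)^3, and likewise for blue, so P[monochromatic] = 2·(1/2)^3 = 2^{1 − 3} = 1/4.
By linearity of expectation: E[X] = C(40, 3) · 2^{1 − 3} = 9880 · 1/4 = 2470.
Numerically: E[X] ≈ 2470.0000.

E[X] = C(40,3)·2^(1−C(3,2)) = 2470 ≈ 2470.0000.


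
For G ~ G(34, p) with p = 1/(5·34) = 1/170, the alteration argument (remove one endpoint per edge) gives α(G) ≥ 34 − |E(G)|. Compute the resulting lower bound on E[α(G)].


E[|E(G)|] = C(34, 2)·p = 561 · (1/170) = 33/10.
E[α(G)] ≥ n − E[|E(G)|] = 34 − 33/10 = 307/10.
Numerically: ≈ 30.70000.
(This is only a lower bound; the true E[α(G)] may be larger.)

E[α(G)] ≥ 307/10 ≈ 30.70000.


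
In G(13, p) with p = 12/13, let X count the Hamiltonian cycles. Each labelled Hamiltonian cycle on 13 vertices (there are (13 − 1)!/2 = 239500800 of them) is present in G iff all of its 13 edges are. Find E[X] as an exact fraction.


K_13 has (13 − 1)!/2 = 239500800 labelled Hamiltonian cycles.
For each such Hamiltonian cycle H, let X_H = 1 if all 13 edges of H are present in G. Then P[X_H = 1] = p^{13} = (12/13)^{13} = 106993205379072/302875106592253.
By linearity: E[X] = Σ_H E[X_H] = 239500800 · p^{13} = 239500800 · 106993205379072/302875106592253 = 25624958282852047257600/302875106592253.
Numerically: E[X] ≈ 8.461e+07.

E[X] = 239500800 · (12/13)^{13} = 25624958282852047257600/302875106592253 ≈ 8.461e+07.


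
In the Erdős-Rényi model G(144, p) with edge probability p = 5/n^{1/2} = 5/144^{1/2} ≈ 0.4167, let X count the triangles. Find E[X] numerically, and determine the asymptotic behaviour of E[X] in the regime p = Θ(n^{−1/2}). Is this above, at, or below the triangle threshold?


Number of potential triangles: C(144, 3) = 487344.
Each occurs with probability p³ ≈ (0.4167)³ ≈ 7.233796e-02.
By linearity: E[X] = C(144, 3)·p³ ≈ 487344 · 7.233796e-02 ≈ 35253.4722.
Since α = 1/2 < 1, p = c/n^{1/2} ≫ 1/n is above the triangle threshold p ~ 1/n. Asymptotically E[X] ~ (c³/6)·n^{3(1−α)} = (5³/6)·n^{1.5} → ∞; triangles are abundant w.h.p.

E[X] ≈ 35253.4722; in regime p = Θ(1/n^{1/2}) E[X] diverges (above the triangle threshold p ~ 1/n).


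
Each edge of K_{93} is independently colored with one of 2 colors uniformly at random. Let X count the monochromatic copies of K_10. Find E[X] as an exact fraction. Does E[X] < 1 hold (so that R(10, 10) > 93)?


E[X] = C(93, 10) · 2^{1 − 45} = 8079421007658 · 2^{−44} = 8079421007658/17592186044416.
As a reduced fraction: E[X] = 4039710503829/8796093022208 ≈ 0.459.
Is E[X] < 1? YES.
Since E[X] < 1, there exists a 2-coloring of K_{93} with no monochromatic K_10; hence R(10, 10) > 93.

E[X] = 4039710503829/8796093022208 ≈ 0.459; E[X] < 1, so R(10, 10) > 93.


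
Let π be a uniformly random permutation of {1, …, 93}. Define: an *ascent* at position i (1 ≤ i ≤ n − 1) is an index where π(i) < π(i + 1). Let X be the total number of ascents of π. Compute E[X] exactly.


Write X = Σ X_I over i = 1, …, 92, with X_I the indicator of one ascent.
There are 92 indicators.
For each fixed i, the pair (π(i), π(i+1)) is a uniformly random ordered pair of distinct values from {1, …, 93}; by symmetry P[π(i) < π(i+1)] = 1/2.
By linearity: E[X] = 92 · (1/2) = (93 − 1) · (1/2) = 46 ≈ 46.000000.

E[X] = 46 = 46.000000.
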